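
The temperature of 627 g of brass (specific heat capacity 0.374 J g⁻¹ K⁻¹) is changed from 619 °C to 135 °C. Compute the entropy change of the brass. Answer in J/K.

In kelvin: T₁ = 892.15 K, T₂ = 408.15 K. ΔS = ∫dQ_rev/T = m c ln(T₂/T₁) = 627 × 0.374 × ln(408.15/892.15) = -183 J/K.

ΔS = -183 J/K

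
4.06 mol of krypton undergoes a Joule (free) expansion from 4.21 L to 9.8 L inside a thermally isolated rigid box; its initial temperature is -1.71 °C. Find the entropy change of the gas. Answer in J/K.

No heat is exchanged and no work is done, so the ideal-gas temperature stays constant.
Entropy is a state function; using a reversible isothermal path, ΔS_gas = nR ln(V₂/V₁) = 4.06 × 8.314 × ln(9.8/4.21) = 28.5 J/K.

ΔS_gas = 28.5 J/K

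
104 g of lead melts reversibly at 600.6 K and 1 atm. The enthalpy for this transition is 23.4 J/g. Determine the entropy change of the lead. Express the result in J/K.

ΔS = 4.05 J/K

Heat absorbed by the substance: Q = mL = 104 × 23.4 = 2433.6 J.
At constant T, ΔS = Q_rev/T = 2433.6 / 600.6 = 4.05 J/K.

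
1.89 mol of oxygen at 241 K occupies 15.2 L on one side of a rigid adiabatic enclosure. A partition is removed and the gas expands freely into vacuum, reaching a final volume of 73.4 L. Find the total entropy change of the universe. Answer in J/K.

ΔS_universe = 24.7 J/K

No heat is exchanged and no work is done, so the ideal-gas temperature stays constant.
Entropy is a state function; using a reversible isothermal path, ΔS_gas = nR ln(V₂/V₁) = 1.89 × 8.314 × ln(73.4/15.2) = 24.7 J/K.
The insulated surroundings exchange no heat, so ΔS_surr = 0 and ΔS_universe = ΔS_gas.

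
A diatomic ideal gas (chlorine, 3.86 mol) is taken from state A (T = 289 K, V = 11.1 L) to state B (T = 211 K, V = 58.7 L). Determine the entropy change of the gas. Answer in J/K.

ΔS = 28.2 J/K

Entropy is a state function: ΔS = nC_V ln(T₂/T₁) + nR ln(V₂/V₁), with C_V = 5R/2 = 20.79 J mol⁻¹ K⁻¹ for a diatomic ideal gas.
ΔS = 3.86 × [20.79 × ln(211/289) + 8.314 × ln(58.7/11.1)] = 28.2 J/K.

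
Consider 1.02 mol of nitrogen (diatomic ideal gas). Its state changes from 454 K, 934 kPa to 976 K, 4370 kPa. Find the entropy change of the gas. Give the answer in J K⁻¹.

ΔS = nC_p ln(T₂/T₁) − nR ln(P₂/P₁), with C_p = 7R/2 = 29.1 J mol⁻¹ K⁻¹ for a diatomic ideal gas.
ΔS = 1.02 × [29.1 × ln(976/454) − 8.314 × ln(4370/934)] = 9.63 J/K.

ΔS = 9.63 J/K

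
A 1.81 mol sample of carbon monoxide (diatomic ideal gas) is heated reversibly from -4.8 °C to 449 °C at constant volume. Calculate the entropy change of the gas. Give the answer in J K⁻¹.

ΔS = 37.2 J/K

In kelvin: T₁ = 268.35 K, T₂ = 722.15 K. At constant volume, ΔS = nC_V ln(T₂/T₁) with C_V = 5R/2 = 20.79 J mol⁻¹ K⁻¹.
ΔS = 1.81 × 20.79 × ln(722.15/268.35) = 37.2 J/K.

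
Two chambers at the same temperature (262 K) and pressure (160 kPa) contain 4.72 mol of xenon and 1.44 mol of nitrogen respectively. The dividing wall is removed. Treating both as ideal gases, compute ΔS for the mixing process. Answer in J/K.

Mole fractions: x_A = 4.72/6.16 = 0.766, x_B = 0.234.
ΔS_mix = −R(n_A ln x_A + n_B ln x_B) = −8.314 × (4.72 ln 0.766 + 1.44 ln 0.234) = 27.8 J/K.

ΔS_mix = 27.8 J/K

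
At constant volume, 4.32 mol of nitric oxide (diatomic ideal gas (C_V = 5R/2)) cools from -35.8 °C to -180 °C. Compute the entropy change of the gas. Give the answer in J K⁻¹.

In kelvin: T₁ = 237.35 K, T₂ = 93.15 K. At constant volume, ΔS = nC_V ln(T₂/T₁) with C_V = 5R/2 = 20.79 J mol⁻¹ K⁻¹.
ΔS = 4.32 × 20.79 × ln(93.15/237.35) = -84 J/K.

ΔS = -84 J/K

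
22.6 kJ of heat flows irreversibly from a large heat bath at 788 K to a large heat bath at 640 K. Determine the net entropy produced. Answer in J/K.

ΔS_hot = −Q/T_H = −22600/788 = -28.68 J/K and ΔS_cold = +Q/T_C = 22600/640 = 35.31 J/K.
ΔS_total = -28.68 + 35.31 = 6.63 J/K, positive as the second law requires.

ΔS_total = 6.63 J/K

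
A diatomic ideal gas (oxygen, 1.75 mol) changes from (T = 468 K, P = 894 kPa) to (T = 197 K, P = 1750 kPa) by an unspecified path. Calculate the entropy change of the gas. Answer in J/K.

ΔS = -53.8 J/K

ΔS = nC_p ln(T₂/T₁) − nR ln(P₂/P₁), with C_p = 7R/2 = 29.1 J mol⁻¹ K⁻¹ for a diatomic ideal gas.
ΔS = 1.75 × [29.1 × ln(197/468) − 8.314 × ln(1750/894)] = -53.8 J/K.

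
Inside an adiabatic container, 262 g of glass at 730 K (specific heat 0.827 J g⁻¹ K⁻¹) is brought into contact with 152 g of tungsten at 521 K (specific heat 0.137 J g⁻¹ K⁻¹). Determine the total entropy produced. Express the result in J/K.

Energy balance: T_f = (m₁c₁T₁ + m₂c₂T₂)/(m₁c₁ + m₂c₂) = 711.67 K.
ΔS₁ = m₁c₁ ln(T_f/T₁) = 216.674 × ln(711.67/730) = -5.5086 J/K.
ΔS₂ = m₂c₂ ln(T_f/T₂) = 20.824 × ln(711.67/521) = 6.4944 J/K.
ΔS_total = -5.5086 + 6.4944 = 0.986 J/K.

ΔS_total = 0.986 J/K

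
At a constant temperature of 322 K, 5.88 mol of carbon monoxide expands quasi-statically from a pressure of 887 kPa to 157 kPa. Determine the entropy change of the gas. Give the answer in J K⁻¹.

ΔS_gas = 84.7 J/K

For an isothermal ideal gas ΔS_gas = nR ln(P₁/P₂) = 5.88 × 8.314 × ln(887/157) = 84.7 J/K.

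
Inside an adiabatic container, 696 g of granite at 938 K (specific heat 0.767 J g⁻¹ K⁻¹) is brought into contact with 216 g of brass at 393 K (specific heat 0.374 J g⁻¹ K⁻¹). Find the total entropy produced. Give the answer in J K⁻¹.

ΔS_total = 21.5 J/K

Energy balance: T_f = (m₁c₁T₁ + m₂c₂T₂)/(m₁c₁ + m₂c₂) = 866.37 K.
ΔS₁ = m₁c₁ ln(T_f/T₁) = 533.832 × ln(866.37/938) = -42.41 J/K.
ΔS₂ = m₂c₂ ln(T_f/T₂) = 80.784 × ln(866.37/393) = 63.86 J/K.
ΔS_total = -42.41 + 63.86 = 21.5 J/K.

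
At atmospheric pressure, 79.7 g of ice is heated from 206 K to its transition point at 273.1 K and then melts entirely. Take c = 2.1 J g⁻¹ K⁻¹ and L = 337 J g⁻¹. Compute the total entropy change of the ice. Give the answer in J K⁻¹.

Warming step: ΔS₁ = m c ln(T_tr/T_i) = 79.7 × 2.1 × ln(273.1/206) = 47.19 J/K.
Phase change: ΔS₂ = +mL/T_tr = 79.7 × 337 / 273.1 = 98.35 J/K.
ΔS_total = (47.19) + (98.35) = 146 J/K.

ΔS = 146 J/K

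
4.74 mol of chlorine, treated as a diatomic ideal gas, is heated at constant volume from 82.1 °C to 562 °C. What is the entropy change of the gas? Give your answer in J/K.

In kelvin: T₁ = 355.25 K, T₂ = 835.15 K. At constant volume, ΔS = nC_V ln(T₂/T₁) with C_V = 5R/2 = 20.79 J mol⁻¹ K⁻¹.
ΔS = 4.74 × 20.79 × ln(835.15/355.25) = 84.2 J/K.

ΔS = 84.2 J/K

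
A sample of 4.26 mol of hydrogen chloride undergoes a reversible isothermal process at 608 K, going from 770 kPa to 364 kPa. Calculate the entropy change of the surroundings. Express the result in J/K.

ΔS_surr = -26.5 J/K

For an isothermal ideal gas ΔS_gas = nR ln(P₁/P₂) = 4.26 × 8.314 × ln(770/364) = 26.5 J/K.
The process is reversible, so ΔS_surr = −ΔS_gas = -26.5 J/K and ΔS_universe = 0.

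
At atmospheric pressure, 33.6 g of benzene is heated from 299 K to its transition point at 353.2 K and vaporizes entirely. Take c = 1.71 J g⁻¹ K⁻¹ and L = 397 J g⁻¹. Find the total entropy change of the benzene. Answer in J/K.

ΔS = 47.3 J/K

Warming step: ΔS₁ = m c ln(T_tr/T_i) = 33.6 × 1.71 × ln(353.2/299) = 9.572 J/K.
Phase change: ΔS₂ = +mL/T_tr = 33.6 × 397 / 353.2 = 37.77 J/K.
ΔS_total = (9.572) + (37.77) = 47.3 J/K.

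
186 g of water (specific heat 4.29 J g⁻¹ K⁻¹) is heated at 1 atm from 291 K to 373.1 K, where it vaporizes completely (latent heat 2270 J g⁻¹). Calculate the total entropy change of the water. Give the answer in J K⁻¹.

Warming step: ΔS₁ = m c ln(T_tr/T_i) = 186 × 4.29 × ln(373.1/291) = 198.3 J/K.
Phase change: ΔS₂ = +mL/T_tr = 186 × 2270 / 373.1 = 1132 J/K.
ΔS_total = (198.3) + (1132) = 1330 J/K.

ΔS = 1330 J/K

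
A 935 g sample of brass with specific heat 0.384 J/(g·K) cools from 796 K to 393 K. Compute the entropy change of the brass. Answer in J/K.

ΔS = -253 J/K

ΔS = ∫dQ_rev/T = m c ln(T₂/T₁) = 935 × 0.384 × ln(393/796) = -253 J/K.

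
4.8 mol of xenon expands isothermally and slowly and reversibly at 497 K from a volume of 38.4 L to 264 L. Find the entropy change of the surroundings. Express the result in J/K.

ΔS_surr = -76.9 J/K

For an isothermal ideal gas ΔS_gas = nR ln(V₂/V₁) = 4.8 × 8.314 × ln(264/38.4) = 76.9 J/K.
The process is reversible, so ΔS_surr = −ΔS_gas = -76.9 J/K and ΔS_universe = 0.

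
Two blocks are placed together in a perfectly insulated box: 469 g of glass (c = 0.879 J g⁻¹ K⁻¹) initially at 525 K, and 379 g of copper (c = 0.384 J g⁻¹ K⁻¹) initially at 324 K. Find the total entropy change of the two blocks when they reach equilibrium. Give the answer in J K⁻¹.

Energy balance: T_f = (m₁c₁T₁ + m₂c₂T₂)/(m₁c₁ + m₂c₂) = 472.56 K.
ΔS₁ = m₁c₁ ln(T_f/T₁) = 412.251 × ln(472.56/525) = -43.39 J/K.
ΔS₂ = m₂c₂ ln(T_f/T₂) = 145.536 × ln(472.56/324) = 54.93 J/K.
ΔS_total = -43.39 + 54.93 = 11.5 J/K.

ΔS_total = 11.5 J/K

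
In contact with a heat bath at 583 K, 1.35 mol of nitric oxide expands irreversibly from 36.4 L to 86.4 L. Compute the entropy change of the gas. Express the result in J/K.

Entropy is a state function, so ΔS_gas depends only on the end states.
For an isothermal ideal gas ΔS_gas = nR ln(V₂/V₁) = 1.35 × 8.314 × ln(86.4/36.4) = 9.7 J/K.

ΔS_gas = 9.7 J/K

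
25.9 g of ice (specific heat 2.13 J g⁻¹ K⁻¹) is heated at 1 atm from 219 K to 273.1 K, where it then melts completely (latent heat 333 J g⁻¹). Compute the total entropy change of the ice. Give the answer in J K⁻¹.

ΔS = 43.8 J/K

Warming step: ΔS₁ = m c ln(T_tr/T_i) = 25.9 × 2.13 × ln(273.1/219) = 12.18 J/K.
Phase change: ΔS₂ = +mL/T_tr = 25.9 × 333 / 273.1 = 31.58 J/K.
ΔS_total = (12.18) + (31.58) = 43.8 J/K.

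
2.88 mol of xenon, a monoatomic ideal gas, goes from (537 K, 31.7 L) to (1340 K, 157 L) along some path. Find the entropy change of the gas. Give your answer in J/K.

ΔS = 71.2 J/K

Entropy is a state function: ΔS = nC_V ln(T₂/T₁) + nR ln(V₂/V₁), with C_V = 3R/2 = 12.47 J mol⁻¹ K⁻¹ for a monoatomic ideal gas.
ΔS = 2.88 × [12.47 × ln(1340/537) + 8.314 × ln(157/31.7)] = 71.2 J/K.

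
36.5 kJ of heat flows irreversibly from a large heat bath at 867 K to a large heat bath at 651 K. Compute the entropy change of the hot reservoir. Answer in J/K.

ΔS_hot = -42.1 J/K

The hot reservoir loses heat Q, so ΔS_hot = −Q/T_H = −36500/867 = -42.1 J/K.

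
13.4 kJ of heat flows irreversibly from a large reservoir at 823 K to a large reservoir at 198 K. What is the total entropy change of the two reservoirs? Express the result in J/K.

ΔS_total = 51.4 J/K

ΔS_hot = −Q/T_H = −13400/823 = -16.28 J/K and ΔS_cold = +Q/T_C = 13400/198 = 67.68 J/K.
ΔS_total = -16.28 + 67.68 = 51.4 J/K, positive as the second law requires.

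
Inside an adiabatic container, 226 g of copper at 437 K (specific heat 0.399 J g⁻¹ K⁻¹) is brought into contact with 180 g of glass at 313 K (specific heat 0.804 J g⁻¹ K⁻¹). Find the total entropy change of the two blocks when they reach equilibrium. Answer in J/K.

ΔS_total = 3.16 J/K

Energy balance: T_f = (m₁c₁T₁ + m₂c₂T₂)/(m₁c₁ + m₂c₂) = 360.6 K.
ΔS₁ = m₁c₁ ln(T_f/T₁) = 90.174 × ln(360.6/437) = -17.33 J/K.
ΔS₂ = m₂c₂ ln(T_f/T₂) = 144.72 × ln(360.6/313) = 20.49 J/K.
ΔS_total = -17.33 + 20.49 = 3.16 J/K.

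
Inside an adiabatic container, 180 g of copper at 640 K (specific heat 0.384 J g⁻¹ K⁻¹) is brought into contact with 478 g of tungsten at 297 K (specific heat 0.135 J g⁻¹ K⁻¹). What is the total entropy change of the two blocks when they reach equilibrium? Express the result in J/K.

Energy balance: T_f = (m₁c₁T₁ + m₂c₂T₂)/(m₁c₁ + m₂c₂) = 474.39 K.
ΔS₁ = m₁c₁ ln(T_f/T₁) = 69.12 × ln(474.39/640) = -20.7 J/K.
ΔS₂ = m₂c₂ ln(T_f/T₂) = 64.53 × ln(474.39/297) = 30.22 J/K.
ΔS_total = -20.7 + 30.22 = 9.52 J/K.

ΔS_total = 9.52 J/K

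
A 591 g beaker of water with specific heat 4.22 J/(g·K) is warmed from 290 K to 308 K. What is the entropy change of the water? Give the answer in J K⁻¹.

ΔS = ∫dQ_rev/T = m c ln(T₂/T₁) = 591 × 4.22 × ln(308/290) = 150 J/K.

ΔS = 150 J/K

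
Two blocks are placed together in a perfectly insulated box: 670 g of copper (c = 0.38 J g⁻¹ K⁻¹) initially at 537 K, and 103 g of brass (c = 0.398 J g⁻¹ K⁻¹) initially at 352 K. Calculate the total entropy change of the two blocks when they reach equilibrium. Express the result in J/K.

ΔS_total = 2.84 J/K

Energy balance: T_f = (m₁c₁T₁ + m₂c₂T₂)/(m₁c₁ + m₂c₂) = 511.34 K.
ΔS₁ = m₁c₁ ln(T_f/T₁) = 254.6 × ln(511.34/537) = -12.464 J/K.
ΔS₂ = m₂c₂ ln(T_f/T₂) = 40.994 × ln(511.34/352) = 15.308 J/K.
ΔS_total = -12.464 + 15.308 = 2.84 J/K.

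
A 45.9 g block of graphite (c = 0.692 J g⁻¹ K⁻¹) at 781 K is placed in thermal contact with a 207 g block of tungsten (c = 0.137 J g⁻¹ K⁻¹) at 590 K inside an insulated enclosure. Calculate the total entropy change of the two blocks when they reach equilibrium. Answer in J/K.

Energy balance: T_f = (m₁c₁T₁ + m₂c₂T₂)/(m₁c₁ + m₂c₂) = 690.91 K.
ΔS₁ = m₁c₁ ln(T_f/T₁) = 31.7628 × ln(690.91/781) = -3.893 J/K.
ΔS₂ = m₂c₂ ln(T_f/T₂) = 28.359 × ln(690.91/590) = 4.477 J/K.
ΔS_total = -3.893 + 4.477 = 0.584 J/K.

ΔS_total = 0.584 J/K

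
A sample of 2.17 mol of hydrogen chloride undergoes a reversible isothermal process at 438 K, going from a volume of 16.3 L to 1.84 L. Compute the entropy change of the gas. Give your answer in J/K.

ΔS_gas = -39.4 J/K

For an isothermal ideal gas ΔS_gas = nR ln(V₂/V₁) = 2.17 × 8.314 × ln(1.84/16.3) = -39.4 J/K.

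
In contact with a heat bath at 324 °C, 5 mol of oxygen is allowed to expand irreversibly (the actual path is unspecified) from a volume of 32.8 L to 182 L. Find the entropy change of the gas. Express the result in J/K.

Entropy is a state function, so ΔS_gas depends only on the end states.
For an isothermal ideal gas ΔS_gas = nR ln(V₂/V₁) = 5 × 8.314 × ln(182/32.8) = 71.2 J/K.

ΔS_gas = 71.2 J/K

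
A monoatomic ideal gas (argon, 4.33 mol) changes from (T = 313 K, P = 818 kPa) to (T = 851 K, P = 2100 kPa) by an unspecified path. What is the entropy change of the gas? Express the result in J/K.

ΔS = nC_p ln(T₂/T₁) − nR ln(P₂/P₁), with C_p = 5R/2 = 20.79 J mol⁻¹ K⁻¹ for a monoatomic ideal gas.
ΔS = 4.33 × [20.79 × ln(851/313) − 8.314 × ln(2100/818)] = 56.1 J/K.

ΔS = 56.1 J/K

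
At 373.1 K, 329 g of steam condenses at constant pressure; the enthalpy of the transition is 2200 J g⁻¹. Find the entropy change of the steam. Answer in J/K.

ΔS = -1940 J/K

Heat released by the substance: Q = −mL = −329 × 2200 = −723800 J.
At constant T, ΔS = Q_rev/T = −723800 / 373.1 = -1940 J/K.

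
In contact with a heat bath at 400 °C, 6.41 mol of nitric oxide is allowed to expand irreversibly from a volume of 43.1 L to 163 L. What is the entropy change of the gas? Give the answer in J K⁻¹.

ΔS_gas = 70.9 J/K

Entropy is a state function, so ΔS_gas depends only on the end states.
For an isothermal ideal gas ΔS_gas = nR ln(V₂/V₁) = 6.41 × 8.314 × ln(163/43.1) = 70.9 J/K.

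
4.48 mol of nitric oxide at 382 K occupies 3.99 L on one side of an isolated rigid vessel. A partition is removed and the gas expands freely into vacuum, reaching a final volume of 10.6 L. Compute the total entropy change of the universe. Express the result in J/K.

No heat is exchanged and no work is done, so the ideal-gas temperature stays constant.
Entropy is a state function; using a reversible isothermal path, ΔS_gas = nR ln(V₂/V₁) = 4.48 × 8.314 × ln(10.6/3.99) = 36.4 J/K.
The insulated surroundings exchange no heat, so ΔS_surr = 0 and ΔS_universe = ΔS_gas.

ΔS_universe = 36.4 J/K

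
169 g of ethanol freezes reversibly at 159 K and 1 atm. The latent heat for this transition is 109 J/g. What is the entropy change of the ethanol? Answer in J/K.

ΔS = -116 J/K

Heat released by the substance: Q = −mL = −169 × 109 = −18421 J.
At constant T, ΔS = Q_rev/T = −18421 / 159 = -116 J/K.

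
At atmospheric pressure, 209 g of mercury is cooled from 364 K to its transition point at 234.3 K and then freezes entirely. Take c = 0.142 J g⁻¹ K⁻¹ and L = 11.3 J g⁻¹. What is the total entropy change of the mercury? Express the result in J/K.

Cooling step: ΔS₁ = m c ln(T_tr/T_i) = 209 × 0.142 × ln(234.3/364) = -13.075 J/K.
Phase change: ΔS₂ = −mL/T_tr = −209 × 11.3 / 234.3 = -10.08 J/K.
ΔS_total = (-13.075) + (-10.08) = -23.2 J/K.

ΔS = -23.2 J/K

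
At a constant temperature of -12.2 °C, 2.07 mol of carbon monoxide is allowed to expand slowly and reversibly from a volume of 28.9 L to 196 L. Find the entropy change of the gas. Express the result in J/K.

ΔS_gas = 32.9 J/K

For an isothermal ideal gas ΔS_gas = nR ln(V₂/V₁) = 2.07 × 8.314 × ln(196/28.9) = 32.9 J/K.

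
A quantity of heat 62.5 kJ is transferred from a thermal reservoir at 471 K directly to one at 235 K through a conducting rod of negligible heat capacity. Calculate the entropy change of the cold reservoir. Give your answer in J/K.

The cold reservoir gains heat Q, so ΔS_cold = +Q/T_C = 62500/235 = 266 J/K.

ΔS_cold = 266 J/K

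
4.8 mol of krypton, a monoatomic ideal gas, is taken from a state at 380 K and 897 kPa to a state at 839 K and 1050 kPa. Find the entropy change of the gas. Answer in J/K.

ΔS = nC_p ln(T₂/T₁) − nR ln(P₂/P₁), with C_p = 5R/2 = 20.79 J mol⁻¹ K⁻¹ for a monoatomic ideal gas.
ΔS = 4.8 × [20.79 × ln(839/380) − 8.314 × ln(1050/897)] = 72.7 J/K.

ΔS = 72.7 J/K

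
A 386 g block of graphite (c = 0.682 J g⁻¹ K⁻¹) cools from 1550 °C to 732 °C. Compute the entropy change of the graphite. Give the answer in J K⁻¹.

In kelvin: T₁ = 1823.15 K, T₂ = 1005.15 K. ΔS = ∫dQ_rev/T = m c ln(T₂/T₁) = 386 × 0.682 × ln(1005.15/1823.15) = -157 J/K.

ΔS = -157 J/K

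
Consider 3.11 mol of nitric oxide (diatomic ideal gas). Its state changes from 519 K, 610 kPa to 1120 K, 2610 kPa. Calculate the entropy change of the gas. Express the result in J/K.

ΔS = 32 J/K

ΔS = nC_p ln(T₂/T₁) − nR ln(P₂/P₁), with C_p = 7R/2 = 29.1 J mol⁻¹ K⁻¹ for a diatomic ideal gas.
ΔS = 3.11 × [29.1 × ln(1120/519) − 8.314 × ln(2610/610)] = 32 J/K.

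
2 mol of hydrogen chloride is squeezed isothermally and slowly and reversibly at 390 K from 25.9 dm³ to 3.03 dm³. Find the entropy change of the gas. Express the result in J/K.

ΔS_gas = -35.7 J/K

For an isothermal ideal gas ΔS_gas = nR ln(V₂/V₁) = 2 × 8.314 × ln(3.03/25.9) = -35.7 J/K.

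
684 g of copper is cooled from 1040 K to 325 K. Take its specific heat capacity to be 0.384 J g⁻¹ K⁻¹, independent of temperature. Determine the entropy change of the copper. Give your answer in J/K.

ΔS = ∫dQ_rev/T = m c ln(T₂/T₁) = 684 × 0.384 × ln(325/1040) = -306 J/K.

ΔS = -306 J/K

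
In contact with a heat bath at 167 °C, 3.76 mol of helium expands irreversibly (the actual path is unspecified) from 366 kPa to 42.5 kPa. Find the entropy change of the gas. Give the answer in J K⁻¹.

ΔS_gas = 67.3 J/K

Entropy is a state function, so ΔS_gas depends only on the end states.
For an isothermal ideal gas ΔS_gas = nR ln(P₁/P₂) = 3.76 × 8.314 × ln(366/42.5) = 67.3 J/K.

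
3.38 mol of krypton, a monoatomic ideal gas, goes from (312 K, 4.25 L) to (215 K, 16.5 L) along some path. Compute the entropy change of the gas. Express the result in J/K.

ΔS = 22.4 J/K

Entropy is a state function: ΔS = nC_V ln(T₂/T₁) + nR ln(V₂/V₁), with C_V = 3R/2 = 12.47 J mol⁻¹ K⁻¹ for a monoatomic ideal gas.
ΔS = 3.38 × [12.47 × ln(215/312) + 8.314 × ln(16.5/4.25)] = 22.4 J/K.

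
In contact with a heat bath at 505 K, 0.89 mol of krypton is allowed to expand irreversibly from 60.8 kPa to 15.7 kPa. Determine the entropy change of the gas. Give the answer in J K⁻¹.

Entropy is a state function, so ΔS_gas depends only on the end states.
For an isothermal ideal gas ΔS_gas = nR ln(P₁/P₂) = 0.89 × 8.314 × ln(60.8/15.7) = 10 J/K.

ΔS_gas = 10 J/K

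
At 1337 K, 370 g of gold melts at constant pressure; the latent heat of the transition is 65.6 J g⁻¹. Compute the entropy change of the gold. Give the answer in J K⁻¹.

Heat absorbed by the substance: Q = mL = 370 × 65.6 = 24272 J.
At constant T, ΔS = Q_rev/T = 24272 / 1337 = 18.2 J/K.

ΔS = 18.2 J/K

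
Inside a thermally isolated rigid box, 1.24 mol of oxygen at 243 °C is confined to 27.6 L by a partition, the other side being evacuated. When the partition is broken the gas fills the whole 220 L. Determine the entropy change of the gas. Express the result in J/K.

For an ideal gas in free expansion Q = 0 and W = 0, so T is unchanged.
Entropy is a state function; using a reversible isothermal path, ΔS_gas = nR ln(V₂/V₁) = 1.24 × 8.314 × ln(220/27.6) = 21.4 J/K.

ΔS_gas = 21.4 J/K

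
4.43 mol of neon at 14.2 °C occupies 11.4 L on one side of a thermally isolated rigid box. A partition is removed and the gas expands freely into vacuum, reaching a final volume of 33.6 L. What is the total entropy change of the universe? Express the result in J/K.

ΔS_universe = 39.8 J/K

For an ideal gas in free expansion Q = 0 and W = 0, so T is unchanged.
Entropy is a state function; using a reversible isothermal path, ΔS_gas = nR ln(V₂/V₁) = 4.43 × 8.314 × ln(33.6/11.4) = 39.8 J/K.
The insulated surroundings exchange no heat, so ΔS_surr = 0 and ΔS_universe = ΔS_gas.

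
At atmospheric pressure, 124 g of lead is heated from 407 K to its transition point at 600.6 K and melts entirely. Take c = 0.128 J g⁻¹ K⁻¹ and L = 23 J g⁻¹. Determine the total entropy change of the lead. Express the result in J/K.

ΔS = 10.9 J/K

Warming step: ΔS₁ = m c ln(T_tr/T_i) = 124 × 0.128 × ln(600.6/407) = 6.176 J/K.
Phase change: ΔS₂ = +mL/T_tr = 124 × 23 / 600.6 = 4.749 J/K.
ΔS_total = (6.176) + (4.749) = 10.9 J/K.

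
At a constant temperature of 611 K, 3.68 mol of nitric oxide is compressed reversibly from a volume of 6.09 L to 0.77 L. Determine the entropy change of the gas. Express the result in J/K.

For an isothermal ideal gas ΔS_gas = nR ln(V₂/V₁) = 3.68 × 8.314 × ln(0.77/6.09) = -63.3 J/K.

ΔS_gas = -63.3 J/K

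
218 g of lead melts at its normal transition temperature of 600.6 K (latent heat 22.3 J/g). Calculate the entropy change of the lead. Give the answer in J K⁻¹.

Heat absorbed by the substance: Q = mL = 218 × 22.3 = 4861.4 J.
At constant T, ΔS = Q_rev/T = 4861.4 / 600.6 = 8.09 J/K.

ΔS = 8.09 J/K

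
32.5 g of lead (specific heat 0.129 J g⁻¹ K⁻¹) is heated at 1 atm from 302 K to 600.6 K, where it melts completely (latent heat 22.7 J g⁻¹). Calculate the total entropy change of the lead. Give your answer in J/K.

ΔS = 4.11 J/K

Warming step: ΔS₁ = m c ln(T_tr/T_i) = 32.5 × 0.129 × ln(600.6/302) = 2.882 J/K.
Phase change: ΔS₂ = +mL/T_tr = 32.5 × 22.7 / 600.6 = 1.228 J/K.
ΔS_total = (2.882) + (1.228) = 4.11 J/K.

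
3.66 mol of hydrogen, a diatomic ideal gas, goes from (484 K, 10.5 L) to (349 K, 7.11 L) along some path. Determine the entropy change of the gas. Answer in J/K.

ΔS = -36.7 J/K

Entropy is a state function: ΔS = nC_V ln(T₂/T₁) + nR ln(V₂/V₁), with C_V = 5R/2 = 20.79 J mol⁻¹ K⁻¹ for a diatomic ideal gas.
ΔS = 3.66 × [20.79 × ln(349/484) + 8.314 × ln(7.11/10.5)] = -36.7 J/K.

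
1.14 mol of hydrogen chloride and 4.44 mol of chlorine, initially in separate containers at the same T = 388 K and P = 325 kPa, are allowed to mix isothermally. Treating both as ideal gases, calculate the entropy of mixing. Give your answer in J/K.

Mole fractions: x_A = 1.14/5.58 = 0.204, x_B = 0.796.
ΔS_mix = −R(n_A ln x_A + n_B ln x_B) = −8.314 × (1.14 ln 0.204 + 4.44 ln 0.796) = 23.5 J/K.

ΔS_mix = 23.5 J/K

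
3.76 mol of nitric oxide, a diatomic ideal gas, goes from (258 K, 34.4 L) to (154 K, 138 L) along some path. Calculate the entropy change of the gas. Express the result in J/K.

ΔS = 3.1 J/K

Entropy is a state function: ΔS = nC_V ln(T₂/T₁) + nR ln(V₂/V₁), with C_V = 5R/2 = 20.79 J mol⁻¹ K⁻¹ for a diatomic ideal gas.
ΔS = 3.76 × [20.79 × ln(154/258) + 8.314 × ln(138/34.4)] = 3.1 J/K.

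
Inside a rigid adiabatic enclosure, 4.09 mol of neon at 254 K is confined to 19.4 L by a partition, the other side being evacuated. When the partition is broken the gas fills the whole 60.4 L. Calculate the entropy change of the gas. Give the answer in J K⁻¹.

ΔS_gas = 38.6 J/K

No heat is exchanged and no work is done, so the ideal-gas temperature stays constant.
Entropy is a state function; using a reversible isothermal path, ΔS_gas = nR ln(V₂/V₁) = 4.09 × 8.314 × ln(60.4/19.4) = 38.6 J/K.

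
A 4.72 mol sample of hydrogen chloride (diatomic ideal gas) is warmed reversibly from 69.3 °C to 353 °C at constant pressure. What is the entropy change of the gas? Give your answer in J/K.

In kelvin: T₁ = 342.45 K, T₂ = 626.15 K. At constant pressure, ΔS = nC_p ln(T₂/T₁) with C_p = 7R/2 = 29.1 J mol⁻¹ K⁻¹.
ΔS = 4.72 × 29.1 × ln(626.15/342.45) = 82.9 J/K.

ΔS = 82.9 J/K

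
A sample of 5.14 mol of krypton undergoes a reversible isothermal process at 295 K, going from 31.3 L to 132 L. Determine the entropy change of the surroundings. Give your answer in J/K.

For an isothermal ideal gas ΔS_gas = nR ln(V₂/V₁) = 5.14 × 8.314 × ln(132/31.3) = 61.5 J/K.
The process is reversible, so ΔS_surr = −ΔS_gas = -61.5 J/K and ΔS_universe = 0.

ΔS_surr = -61.5 J/K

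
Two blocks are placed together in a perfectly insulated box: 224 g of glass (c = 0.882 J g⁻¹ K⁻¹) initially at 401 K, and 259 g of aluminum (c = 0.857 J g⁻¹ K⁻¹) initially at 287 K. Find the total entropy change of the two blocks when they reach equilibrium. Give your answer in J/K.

ΔS_total = 5.86 J/K

Energy balance: T_f = (m₁c₁T₁ + m₂c₂T₂)/(m₁c₁ + m₂c₂) = 340.69 K.
ΔS₁ = m₁c₁ ln(T_f/T₁) = 197.568 × ln(340.69/401) = -32.2 J/K.
ΔS₂ = m₂c₂ ln(T_f/T₂) = 221.963 × ln(340.69/287) = 38.06 J/K.
ΔS_total = -32.2 + 38.06 = 5.86 J/K.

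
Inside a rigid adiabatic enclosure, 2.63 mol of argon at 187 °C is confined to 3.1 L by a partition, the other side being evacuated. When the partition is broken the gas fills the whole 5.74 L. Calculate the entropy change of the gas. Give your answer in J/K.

ΔS_gas = 13.5 J/K

No heat is exchanged and no work is done, so the ideal-gas temperature stays constant.
Entropy is a state function; using a reversible isothermal path, ΔS_gas = nR ln(V₂/V₁) = 2.63 × 8.314 × ln(5.74/3.1) = 13.5 J/K.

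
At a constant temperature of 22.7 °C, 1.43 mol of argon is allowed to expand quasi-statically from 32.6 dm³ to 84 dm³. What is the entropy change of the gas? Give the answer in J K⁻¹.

ΔS_gas = 11.3 J/K

For an isothermal ideal gas ΔS_gas = nR ln(V₂/V₁) = 1.43 × 8.314 × ln(84/32.6) = 11.3 J/K.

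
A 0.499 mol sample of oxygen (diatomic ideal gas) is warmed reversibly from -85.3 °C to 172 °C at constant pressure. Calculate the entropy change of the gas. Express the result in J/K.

ΔS = 12.5 J/K

In kelvin: T₁ = 187.85 K, T₂ = 445.15 K. At constant pressure, ΔS = nC_p ln(T₂/T₁) with C_p = 7R/2 = 29.1 J mol⁻¹ K⁻¹.
ΔS = 0.499 × 29.1 × ln(445.15/187.85) = 12.5 J/K.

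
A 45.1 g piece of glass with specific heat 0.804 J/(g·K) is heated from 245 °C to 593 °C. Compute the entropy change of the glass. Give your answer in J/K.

In kelvin: T₁ = 518.15 K, T₂ = 866.15 K. ΔS = ∫dQ_rev/T = m c ln(T₂/T₁) = 45.1 × 0.804 × ln(866.15/518.15) = 18.6 J/K.

ΔS = 18.6 J/K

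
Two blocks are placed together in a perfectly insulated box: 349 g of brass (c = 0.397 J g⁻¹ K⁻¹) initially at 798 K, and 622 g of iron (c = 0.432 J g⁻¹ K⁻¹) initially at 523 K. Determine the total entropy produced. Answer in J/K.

Energy balance: T_f = (m₁c₁T₁ + m₂c₂T₂)/(m₁c₁ + m₂c₂) = 616.56 K.
ΔS₁ = m₁c₁ ln(T_f/T₁) = 138.553 × ln(616.56/798) = -35.74 J/K.
ΔS₂ = m₂c₂ ln(T_f/T₂) = 268.704 × ln(616.56/523) = 44.22 J/K.
ΔS_total = -35.74 + 44.22 = 8.48 J/K.

ΔS_total = 8.48 J/K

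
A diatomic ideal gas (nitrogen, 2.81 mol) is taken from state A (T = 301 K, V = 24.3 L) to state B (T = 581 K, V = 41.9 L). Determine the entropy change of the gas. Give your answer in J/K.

Entropy is a state function: ΔS = nC_V ln(T₂/T₁) + nR ln(V₂/V₁), with C_V = 5R/2 = 20.79 J mol⁻¹ K⁻¹ for a diatomic ideal gas.
ΔS = 2.81 × [20.79 × ln(581/301) + 8.314 × ln(41.9/24.3)] = 51.1 J/K.

ΔS = 51.1 J/K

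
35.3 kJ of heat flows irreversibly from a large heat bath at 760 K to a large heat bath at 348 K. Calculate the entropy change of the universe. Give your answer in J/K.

ΔS_total = 55 J/K

ΔS_hot = −Q/T_H = −35300/760 = -46.45 J/K and ΔS_cold = +Q/T_C = 35300/348 = 101.4 J/K.
ΔS_total = -46.45 + 101.4 = 55 J/K, positive as the second law requires.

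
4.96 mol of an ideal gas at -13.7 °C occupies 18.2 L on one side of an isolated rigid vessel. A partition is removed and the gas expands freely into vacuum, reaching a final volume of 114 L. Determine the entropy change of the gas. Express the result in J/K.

ΔS_gas = 75.7 J/K

No heat is exchanged and no work is done, so the ideal-gas temperature stays constant.
Entropy is a state function; using a reversible isothermal path, ΔS_gas = nR ln(V₂/V₁) = 4.96 × 8.314 × ln(114/18.2) = 75.7 J/K.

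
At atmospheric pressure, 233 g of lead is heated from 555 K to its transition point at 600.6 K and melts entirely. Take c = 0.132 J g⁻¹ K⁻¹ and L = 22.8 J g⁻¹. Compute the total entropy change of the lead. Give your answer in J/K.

Warming step: ΔS₁ = m c ln(T_tr/T_i) = 233 × 0.132 × ln(600.6/555) = 2.429 J/K.
Phase change: ΔS₂ = +mL/T_tr = 233 × 22.8 / 600.6 = 8.845 J/K.
ΔS_total = (2.429) + (8.845) = 11.3 J/K.

ΔS = 11.3 J/K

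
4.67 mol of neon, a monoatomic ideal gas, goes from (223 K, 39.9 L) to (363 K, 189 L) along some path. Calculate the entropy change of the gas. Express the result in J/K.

Entropy is a state function: ΔS = nC_V ln(T₂/T₁) + nR ln(V₂/V₁), with C_V = 3R/2 = 12.47 J mol⁻¹ K⁻¹ for a monoatomic ideal gas.
ΔS = 4.67 × [12.47 × ln(363/223) + 8.314 × ln(189/39.9)] = 88.8 J/K.

ΔS = 88.8 J/K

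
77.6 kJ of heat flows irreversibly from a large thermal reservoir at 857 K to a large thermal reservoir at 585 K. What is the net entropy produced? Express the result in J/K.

ΔS_hot = −Q/T_H = −77600/857 = -90.548 J/K and ΔS_cold = +Q/T_C = 77600/585 = 132.65 J/K.
ΔS_total = -90.548 + 132.65 = 42.1 J/K, positive as the second law requires.

ΔS_total = 42.1 J/K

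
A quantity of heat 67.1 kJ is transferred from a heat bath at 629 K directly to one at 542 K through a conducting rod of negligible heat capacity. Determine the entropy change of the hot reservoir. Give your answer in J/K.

ΔS_hot = -107 J/K

The hot reservoir loses heat Q, so ΔS_hot = −Q/T_H = −67100/629 = -107 J/K.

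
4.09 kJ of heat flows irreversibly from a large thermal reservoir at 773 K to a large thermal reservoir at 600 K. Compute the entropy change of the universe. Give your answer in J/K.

ΔS_total = 1.53 J/K

ΔS_hot = −Q/T_H = −4090/773 = -5.291 J/K and ΔS_cold = +Q/T_C = 4090/600 = 6.817 J/K.
ΔS_total = -5.291 + 6.817 = 1.53 J/K, positive as the second law requires.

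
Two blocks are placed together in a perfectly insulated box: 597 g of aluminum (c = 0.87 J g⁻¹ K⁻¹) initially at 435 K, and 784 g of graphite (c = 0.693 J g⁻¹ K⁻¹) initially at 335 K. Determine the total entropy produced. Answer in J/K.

Energy balance: T_f = (m₁c₁T₁ + m₂c₂T₂)/(m₁c₁ + m₂c₂) = 383.87 K.
ΔS₁ = m₁c₁ ln(T_f/T₁) = 519.39 × ln(383.87/435) = -64.94 J/K.
ΔS₂ = m₂c₂ ln(T_f/T₂) = 543.312 × ln(383.87/335) = 73.99 J/K.
ΔS_total = -64.94 + 73.99 = 9.05 J/K.

ΔS_total = 9.05 J/K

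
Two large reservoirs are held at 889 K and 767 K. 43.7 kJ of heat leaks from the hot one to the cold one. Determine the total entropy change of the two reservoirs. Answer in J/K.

ΔS_hot = −Q/T_H = −43700/889 = -49.16 J/K and ΔS_cold = +Q/T_C = 43700/767 = 56.98 J/K.
ΔS_total = -49.16 + 56.98 = 7.82 J/K, positive as the second law requires.

ΔS_total = 7.82 J/K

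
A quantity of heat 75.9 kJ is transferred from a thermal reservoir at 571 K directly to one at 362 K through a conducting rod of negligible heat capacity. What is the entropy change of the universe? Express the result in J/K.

ΔS_hot = −Q/T_H = −75900/571 = -132.925 J/K and ΔS_cold = +Q/T_C = 75900/362 = 209.669 J/K.
ΔS_total = -132.925 + 209.669 = 76.7 J/K, positive as the second law requires.

ΔS_total = 76.7 J/K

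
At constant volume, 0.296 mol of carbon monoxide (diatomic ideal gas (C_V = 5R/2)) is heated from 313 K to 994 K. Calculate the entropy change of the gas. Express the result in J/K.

ΔS = 7.11 J/K

At constant volume, ΔS = nC_V ln(T₂/T₁) with C_V = 5R/2 = 20.79 J mol⁻¹ K⁻¹.
ΔS = 0.296 × 20.79 × ln(994/313) = 7.11 J/K.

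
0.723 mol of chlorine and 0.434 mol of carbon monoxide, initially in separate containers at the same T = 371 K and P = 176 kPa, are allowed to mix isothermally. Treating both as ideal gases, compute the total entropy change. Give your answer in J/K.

Mole fractions: x_A = 0.723/1.16 = 0.625, x_B = 0.375.
ΔS_mix = −R(n_A ln x_A + n_B ln x_B) = −8.314 × (0.723 ln 0.625 + 0.434 ln 0.375) = 6.36 J/K.

ΔS_mix = 6.36 J/K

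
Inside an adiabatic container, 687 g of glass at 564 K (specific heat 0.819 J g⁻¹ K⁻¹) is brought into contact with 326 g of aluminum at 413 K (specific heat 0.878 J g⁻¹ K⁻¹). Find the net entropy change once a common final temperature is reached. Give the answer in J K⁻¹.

Energy balance: T_f = (m₁c₁T₁ + m₂c₂T₂)/(m₁c₁ + m₂c₂) = 513.09 K.
ΔS₁ = m₁c₁ ln(T_f/T₁) = 562.653 × ln(513.09/564) = -53.23 J/K.
ΔS₂ = m₂c₂ ln(T_f/T₂) = 286.228 × ln(513.09/413) = 62.11 J/K.
ΔS_total = -53.23 + 62.11 = 8.88 J/K.

ΔS_total = 8.88 J/K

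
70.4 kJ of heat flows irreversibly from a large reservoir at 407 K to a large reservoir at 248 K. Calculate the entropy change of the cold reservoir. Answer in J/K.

The cold reservoir gains heat Q, so ΔS_cold = +Q/T_C = 70400/248 = 284 J/K.

ΔS_cold = 284 J/K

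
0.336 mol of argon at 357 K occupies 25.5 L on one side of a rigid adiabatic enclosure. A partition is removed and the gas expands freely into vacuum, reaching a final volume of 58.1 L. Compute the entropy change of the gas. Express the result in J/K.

For an ideal gas in free expansion Q = 0 and W = 0, so T is unchanged.
Entropy is a state function; using a reversible isothermal path, ΔS_gas = nR ln(V₂/V₁) = 0.336 × 8.314 × ln(58.1/25.5) = 2.3 J/K.

ΔS_gas = 2.3 J/K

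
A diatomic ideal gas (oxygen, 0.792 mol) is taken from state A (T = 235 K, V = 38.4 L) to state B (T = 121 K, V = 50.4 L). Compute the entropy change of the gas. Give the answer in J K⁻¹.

Entropy is a state function: ΔS = nC_V ln(T₂/T₁) + nR ln(V₂/V₁), with C_V = 5R/2 = 20.79 J mol⁻¹ K⁻¹ for a diatomic ideal gas.
ΔS = 0.792 × [20.79 × ln(121/235) + 8.314 × ln(50.4/38.4)] = -9.14 J/K.

ΔS = -9.14 J/K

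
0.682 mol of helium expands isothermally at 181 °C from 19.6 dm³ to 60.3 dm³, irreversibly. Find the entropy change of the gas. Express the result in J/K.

Entropy is a state function, so ΔS_gas depends only on the end states.
For an isothermal ideal gas ΔS_gas = nR ln(V₂/V₁) = 0.682 × 8.314 × ln(60.3/19.6) = 6.37 J/K.

ΔS_gas = 6.37 J/K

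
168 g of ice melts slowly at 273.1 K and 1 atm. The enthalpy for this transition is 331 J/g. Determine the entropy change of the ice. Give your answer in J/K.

ΔS = 204 J/K

Heat absorbed by the substance: Q = mL = 168 × 331 = 55608 J.
At constant T, ΔS = Q_rev/T = 55608 / 273.1 = 204 J/K.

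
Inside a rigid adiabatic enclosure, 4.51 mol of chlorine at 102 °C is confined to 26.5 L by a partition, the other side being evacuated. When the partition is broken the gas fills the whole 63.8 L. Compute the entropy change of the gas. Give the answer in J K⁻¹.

ΔS_gas = 32.9 J/K

No heat is exchanged and no work is done, so the ideal-gas temperature stays constant.
Entropy is a state function; using a reversible isothermal path, ΔS_gas = nR ln(V₂/V₁) = 4.51 × 8.314 × ln(63.8/26.5) = 32.9 J/K.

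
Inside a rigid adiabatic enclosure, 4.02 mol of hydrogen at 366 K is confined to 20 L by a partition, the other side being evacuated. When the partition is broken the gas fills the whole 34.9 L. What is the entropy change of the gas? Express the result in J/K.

For an ideal gas in free expansion Q = 0 and W = 0, so T is unchanged.
Entropy is a state function; using a reversible isothermal path, ΔS_gas = nR ln(V₂/V₁) = 4.02 × 8.314 × ln(34.9/20) = 18.6 J/K.

ΔS_gas = 18.6 J/K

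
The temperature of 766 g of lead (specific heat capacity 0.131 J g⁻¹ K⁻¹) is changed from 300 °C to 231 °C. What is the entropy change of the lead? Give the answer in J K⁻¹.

In kelvin: T₁ = 573.15 K, T₂ = 504.15 K. ΔS = ∫dQ_rev/T = m c ln(T₂/T₁) = 766 × 0.131 × ln(504.15/573.15) = -12.9 J/K.

ΔS = -12.9 J/K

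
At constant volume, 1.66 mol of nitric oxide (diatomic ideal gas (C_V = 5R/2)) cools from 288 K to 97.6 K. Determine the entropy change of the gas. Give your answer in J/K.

ΔS = -37.3 J/K

At constant volume, ΔS = nC_V ln(T₂/T₁) with C_V = 5R/2 = 20.79 J mol⁻¹ K⁻¹.
ΔS = 1.66 × 20.79 × ln(97.6/288) = -37.3 J/K.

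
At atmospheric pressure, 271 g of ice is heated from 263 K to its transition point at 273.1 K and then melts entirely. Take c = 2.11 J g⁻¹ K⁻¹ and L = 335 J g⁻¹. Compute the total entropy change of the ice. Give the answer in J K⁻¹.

ΔS = 354 J/K

Warming step: ΔS₁ = m c ln(T_tr/T_i) = 271 × 2.11 × ln(273.1/263) = 21.55 J/K.
Phase change: ΔS₂ = +mL/T_tr = 271 × 335 / 273.1 = 332.4 J/K.
ΔS_total = (21.55) + (332.4) = 354 J/K.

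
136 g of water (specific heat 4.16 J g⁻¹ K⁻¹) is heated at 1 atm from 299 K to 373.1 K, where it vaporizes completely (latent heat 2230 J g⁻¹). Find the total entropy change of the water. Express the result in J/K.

ΔS = 938 J/K

Warming step: ΔS₁ = m c ln(T_tr/T_i) = 136 × 4.16 × ln(373.1/299) = 125.3 J/K.
Phase change: ΔS₂ = +mL/T_tr = 136 × 2230 / 373.1 = 812.9 J/K.
ΔS_total = (125.3) + (812.9) = 938 J/K.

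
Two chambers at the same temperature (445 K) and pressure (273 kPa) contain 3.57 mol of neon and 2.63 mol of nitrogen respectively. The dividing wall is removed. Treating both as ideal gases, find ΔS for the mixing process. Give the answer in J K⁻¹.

ΔS_mix = 35.1 J/K

Mole fractions: x_A = 3.57/6.2 = 0.576, x_B = 0.424.
ΔS_mix = −R(n_A ln x_A + n_B ln x_B) = −8.314 × (3.57 ln 0.576 + 2.63 ln 0.424) = 35.1 J/K.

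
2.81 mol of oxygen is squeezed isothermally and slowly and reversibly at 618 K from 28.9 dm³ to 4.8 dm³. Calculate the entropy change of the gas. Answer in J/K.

For an isothermal ideal gas ΔS_gas = nR ln(V₂/V₁) = 2.81 × 8.314 × ln(4.8/28.9) = -41.9 J/K.

ΔS_gas = -41.9 J/K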